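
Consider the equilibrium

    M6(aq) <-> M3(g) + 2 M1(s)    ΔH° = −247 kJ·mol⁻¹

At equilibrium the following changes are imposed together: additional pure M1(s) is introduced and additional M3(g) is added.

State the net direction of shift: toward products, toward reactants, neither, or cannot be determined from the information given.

M1 is a pure solid; its activity is 1 regardless of amount, so Q is unaffected — no shift from this change.
Adding M3 (g), a product, drives the reaction to the left.
Only the nonzero effect(s) matter; the net shift is to the left.

left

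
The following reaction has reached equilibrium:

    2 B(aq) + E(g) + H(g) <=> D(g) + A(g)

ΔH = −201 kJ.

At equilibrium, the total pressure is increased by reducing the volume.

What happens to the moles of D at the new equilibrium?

unchanged

Gas moles: reactants 2, products 2. Δn_gas = 0, so a volume change leaves Q equal to K — no shift from this change.
No net shift occurs, so the amount of D is unchanged.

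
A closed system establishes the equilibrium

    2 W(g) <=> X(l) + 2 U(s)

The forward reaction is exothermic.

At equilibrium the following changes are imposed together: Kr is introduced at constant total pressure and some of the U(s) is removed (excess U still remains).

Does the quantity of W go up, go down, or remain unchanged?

increases

Adding inert gas at constant total pressure expands the volume and lowers every reacting partial pressure. With Δn_gas = 0 − 2 = -2, Q moves away from K toward the side with fewer gas moles, so the system shifts toward the side with more gas moles — to the left.
U is a pure solid; its activity is 1 regardless of amount, so Q is unaffected — no shift from this change.
The net shift is to the left. W is a reactant, so its amount increases.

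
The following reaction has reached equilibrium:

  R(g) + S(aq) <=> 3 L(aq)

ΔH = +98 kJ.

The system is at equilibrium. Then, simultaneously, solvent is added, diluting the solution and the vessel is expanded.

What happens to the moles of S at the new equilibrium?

Dilution lowers every aqueous concentration by the same factor. Δn_aq = 3 − 1 = +2, so the system shifts toward the side with more dissolved moles — to the right.
Gas moles: reactants 1, products 0 (Δn_gas = -1). Expansion shifts the system toward the side with more moles of gas — to the left.
The two effects oppose each other, so the net shift — and hence the change in S — cannot be determined from the given information.

cannot be determined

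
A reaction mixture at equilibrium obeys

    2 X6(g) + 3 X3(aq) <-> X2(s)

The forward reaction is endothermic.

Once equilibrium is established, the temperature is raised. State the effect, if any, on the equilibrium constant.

K depends on temperature via the van 't Hoff relation. The forward reaction is endothermic, so raising T increases K.

increases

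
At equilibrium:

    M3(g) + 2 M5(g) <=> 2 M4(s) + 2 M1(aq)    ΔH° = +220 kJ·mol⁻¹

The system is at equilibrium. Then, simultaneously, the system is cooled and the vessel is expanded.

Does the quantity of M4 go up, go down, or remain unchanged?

decreases

The forward reaction is endothermic. Lowering T favours the exothermic direction — shift to the left.
Gas moles: reactants 3, products 0 (Δn_gas = -3). Expansion shifts the system toward the side with more moles of gas — to the left.
The net shift is to the left. M4 is a product, so its amount decreases.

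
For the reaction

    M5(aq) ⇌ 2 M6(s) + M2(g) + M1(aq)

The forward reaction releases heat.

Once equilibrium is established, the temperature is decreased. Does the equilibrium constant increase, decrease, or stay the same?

increases

K depends on temperature via the van 't Hoff relation. The forward reaction is exothermic, so lowering T increases K.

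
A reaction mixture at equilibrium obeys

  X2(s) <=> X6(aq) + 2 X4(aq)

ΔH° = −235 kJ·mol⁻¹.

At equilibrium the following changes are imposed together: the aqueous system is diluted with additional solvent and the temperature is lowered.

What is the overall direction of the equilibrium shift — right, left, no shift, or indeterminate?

Dilution lowers every aqueous concentration by the same factor. Δn_aq = 3 − 0 = +3, so the system shifts toward the side with more dissolved moles — to the right.
The forward reaction is exothermic. Lowering T favours the exothermic direction — shift to the right.
All effects act in the same direction — net shift to the right.

right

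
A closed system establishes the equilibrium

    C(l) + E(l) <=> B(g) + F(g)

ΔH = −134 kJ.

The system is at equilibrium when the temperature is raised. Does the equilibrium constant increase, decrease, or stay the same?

K depends on temperature via the van 't Hoff relation. The forward reaction is exothermic, so raising T decreases K.

decreases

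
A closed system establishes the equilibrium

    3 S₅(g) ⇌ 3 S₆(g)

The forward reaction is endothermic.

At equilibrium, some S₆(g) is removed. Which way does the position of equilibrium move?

right

Removing S₆ (g), a product, drives the reaction to the right.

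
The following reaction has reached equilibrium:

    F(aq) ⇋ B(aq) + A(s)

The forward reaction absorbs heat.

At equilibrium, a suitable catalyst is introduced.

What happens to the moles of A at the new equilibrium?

A catalyst speeds both forward and reverse rates equally; it changes neither Q nor K — no shift from this change.
No net shift occurs, so the amount of A is unchanged.

unchanged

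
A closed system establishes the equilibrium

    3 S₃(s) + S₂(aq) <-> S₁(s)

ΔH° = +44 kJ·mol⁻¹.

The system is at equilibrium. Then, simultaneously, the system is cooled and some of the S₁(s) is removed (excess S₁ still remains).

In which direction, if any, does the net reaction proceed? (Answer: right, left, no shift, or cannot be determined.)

The forward reaction is endothermic. Lowering T favours the exothermic direction — shift to the left.
S₁ is a pure solid; its activity is 1 regardless of amount, so Q is unaffected — no shift from this change.
Only the nonzero effect(s) matter; the net shift is to the left.

left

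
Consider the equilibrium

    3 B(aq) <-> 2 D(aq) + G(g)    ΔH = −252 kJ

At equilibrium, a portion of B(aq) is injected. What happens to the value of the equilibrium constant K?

The equilibrium constant depends only on temperature. This perturbation may move the position of equilibrium, but since T is unchanged, K itself is unchanged.

unchanged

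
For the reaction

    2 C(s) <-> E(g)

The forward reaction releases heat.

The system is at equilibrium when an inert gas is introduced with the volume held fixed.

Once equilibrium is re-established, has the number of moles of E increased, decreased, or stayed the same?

At constant volume, adding an inert gas leaves every reacting species' partial pressure unchanged, so Q is unchanged — no shift from this change.
No net shift occurs, so the amount of E is unchanged.

unchanged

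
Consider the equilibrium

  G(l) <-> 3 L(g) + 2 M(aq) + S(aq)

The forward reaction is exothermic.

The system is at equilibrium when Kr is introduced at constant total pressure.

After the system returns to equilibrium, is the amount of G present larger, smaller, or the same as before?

decreases

Adding inert gas at constant total pressure expands the volume and lowers every reacting partial pressure. With Δn_gas = 3 − 0 = +3, Q moves away from K toward the side with fewer gas moles, so the system shifts toward the side with more gas moles — to the right.
The net shift is to the right. G is a reactant, so its amount decreases.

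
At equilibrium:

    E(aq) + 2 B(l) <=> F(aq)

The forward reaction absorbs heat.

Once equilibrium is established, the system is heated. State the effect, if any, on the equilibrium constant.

K depends on temperature via the van 't Hoff relation. The forward reaction is endothermic, so raising T increases K.

increases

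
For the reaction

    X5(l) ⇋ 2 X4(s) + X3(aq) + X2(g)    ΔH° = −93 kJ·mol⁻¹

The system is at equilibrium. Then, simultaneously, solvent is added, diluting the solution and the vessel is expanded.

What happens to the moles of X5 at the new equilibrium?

decreases

Dilution lowers every aqueous concentration by the same factor. Δn_aq = 1 − 0 = +1, so the system shifts toward the side with more dissolved moles — to the right.
Gas moles: reactants 0, products 1 (Δn_gas = +1). Expansion shifts the system toward the side with more moles of gas — to the right.
The net shift is to the right. X5 is a reactant, so its amount decreases.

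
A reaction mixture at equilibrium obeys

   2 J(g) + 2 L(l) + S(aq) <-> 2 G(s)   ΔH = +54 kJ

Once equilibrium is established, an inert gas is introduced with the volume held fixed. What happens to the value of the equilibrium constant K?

The equilibrium constant depends only on temperature. This perturbation changes neither the position of equilibrium nor K.

unchanged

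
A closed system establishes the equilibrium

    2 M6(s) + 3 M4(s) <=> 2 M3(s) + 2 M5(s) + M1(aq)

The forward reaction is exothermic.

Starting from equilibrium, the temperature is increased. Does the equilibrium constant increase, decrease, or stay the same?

K depends on temperature via the van 't Hoff relation. The forward reaction is exothermic, so raising T decreases K.

decreases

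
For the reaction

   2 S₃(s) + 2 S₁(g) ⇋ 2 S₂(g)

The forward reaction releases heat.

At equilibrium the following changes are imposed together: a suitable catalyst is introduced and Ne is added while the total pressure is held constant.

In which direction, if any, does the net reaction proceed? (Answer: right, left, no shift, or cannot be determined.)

A catalyst speeds both forward and reverse rates equally; it changes neither Q nor K — no shift from this change.
Adding inert gas at constant total pressure expands the volume, scaling every reacting partial pressure by the same factor. Δn_gas = 2 − 2 = 0, so Q is unchanged — no shift.
None of the changes alters Q relative to K, so there is no net shift.

no shift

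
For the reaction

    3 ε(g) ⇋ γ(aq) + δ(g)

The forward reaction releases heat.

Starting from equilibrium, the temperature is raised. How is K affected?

K depends on temperature via the van 't Hoff relation. The forward reaction is exothermic, so raising T decreases K.

decreases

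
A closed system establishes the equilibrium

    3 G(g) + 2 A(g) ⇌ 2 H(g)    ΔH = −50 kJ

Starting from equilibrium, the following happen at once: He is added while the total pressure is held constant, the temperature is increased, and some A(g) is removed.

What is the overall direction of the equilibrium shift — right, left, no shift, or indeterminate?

left

Adding inert gas at constant total pressure expands the volume and lowers every reacting partial pressure. With Δn_gas = 2 − 5 = -3, Q moves away from K toward the side with fewer gas moles, so the system shifts toward the side with more gas moles — to the left.
The forward reaction is exothermic. Raising T favours the endothermic direction — shift to the left.
Removing A (g), a reactant, drives the reaction to the left.
All effects act in the same direction — net shift to the left.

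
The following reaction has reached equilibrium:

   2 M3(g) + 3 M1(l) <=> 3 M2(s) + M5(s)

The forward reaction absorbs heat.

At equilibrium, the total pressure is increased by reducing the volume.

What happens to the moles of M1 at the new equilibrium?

Gas moles: reactants 2, products 0 (Δn_gas = -2). Compression shifts the system toward the side with fewer moles of gas — to the right.
The net shift is to the right. M1 is a reactant, so its amount decreases.

decreases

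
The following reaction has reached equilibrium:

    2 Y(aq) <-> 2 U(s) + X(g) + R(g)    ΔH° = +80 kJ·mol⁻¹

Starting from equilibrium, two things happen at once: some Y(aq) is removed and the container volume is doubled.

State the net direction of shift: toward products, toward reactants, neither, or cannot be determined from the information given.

Removing Y (aq), a reactant, drives the reaction to the left.
Gas moles: reactants 0, products 2 (Δn_gas = +2). Expansion shifts the system toward the side with more moles of gas — to the right.
The individual effects push in opposite directions; without quantitative information the net direction cannot be determined.

cannot be determined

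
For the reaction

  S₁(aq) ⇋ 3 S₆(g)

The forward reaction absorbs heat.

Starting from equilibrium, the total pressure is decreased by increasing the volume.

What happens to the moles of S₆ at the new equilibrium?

increases

Gas moles: reactants 0, products 3 (Δn_gas = +3). Expansion shifts the system toward the side with more moles of gas — to the right.
The net shift is to the right. S₆ is a product, so its amount increases.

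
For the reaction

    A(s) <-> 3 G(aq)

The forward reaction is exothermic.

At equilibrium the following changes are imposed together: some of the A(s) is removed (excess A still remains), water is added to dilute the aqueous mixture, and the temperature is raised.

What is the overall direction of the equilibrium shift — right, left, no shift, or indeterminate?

cannot be determined

A is a pure solid; its activity is 1 regardless of amount, so Q is unaffected — no shift from this change.
Dilution lowers every aqueous concentration by the same factor. Δn_aq = 3 − 0 = +3, so the system shifts toward the side with more dissolved moles — to the right.
The forward reaction is exothermic. Raising T favours the endothermic direction — shift to the left.
The individual effects push in opposite directions; without quantitative information the net direction cannot be determined.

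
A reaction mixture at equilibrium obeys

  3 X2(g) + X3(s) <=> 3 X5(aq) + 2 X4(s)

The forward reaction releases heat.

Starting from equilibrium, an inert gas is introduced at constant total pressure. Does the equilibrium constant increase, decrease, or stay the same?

unchanged

The equilibrium constant depends only on temperature. This perturbation may move the position of equilibrium, but since T is unchanged, K itself is unchanged.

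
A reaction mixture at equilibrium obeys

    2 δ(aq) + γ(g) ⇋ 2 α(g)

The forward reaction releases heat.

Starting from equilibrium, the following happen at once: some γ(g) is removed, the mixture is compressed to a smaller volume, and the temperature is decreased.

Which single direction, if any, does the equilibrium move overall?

cannot be determined

Removing γ (g), a reactant, drives the reaction to the left.
Gas moles: reactants 1, products 2 (Δn_gas = +1). Compression shifts the system toward the side with fewer moles of gas — to the left.
The forward reaction is exothermic. Lowering T favours the exothermic direction — shift to the right.
The individual effects push in opposite directions; without quantitative information the net direction cannot be determined.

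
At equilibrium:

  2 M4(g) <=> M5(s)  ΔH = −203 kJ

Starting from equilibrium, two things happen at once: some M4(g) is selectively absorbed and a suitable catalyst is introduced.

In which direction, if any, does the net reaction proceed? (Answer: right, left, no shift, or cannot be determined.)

left

Removing M4 (g), a reactant, drives the reaction to the left.
A catalyst speeds both forward and reverse rates equally; it changes neither Q nor K — no shift from this change.
Only the nonzero effect(s) matter; the net shift is to the left.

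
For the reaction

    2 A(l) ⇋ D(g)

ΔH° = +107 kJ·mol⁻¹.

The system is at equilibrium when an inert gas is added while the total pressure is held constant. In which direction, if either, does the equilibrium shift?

Adding inert gas at constant total pressure expands the volume and lowers every reacting partial pressure. With Δn_gas = 1 − 0 = +1, Q moves away from K toward the side with fewer gas moles, so the system shifts toward the side with more gas moles — to the right.

right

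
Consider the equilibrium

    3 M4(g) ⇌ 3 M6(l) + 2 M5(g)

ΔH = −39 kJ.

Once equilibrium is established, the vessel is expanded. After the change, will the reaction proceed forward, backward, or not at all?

Gas moles: reactants 3, products 2 (Δn_gas = -1). Expansion shifts the system toward the side with more moles of gas — to the left.

left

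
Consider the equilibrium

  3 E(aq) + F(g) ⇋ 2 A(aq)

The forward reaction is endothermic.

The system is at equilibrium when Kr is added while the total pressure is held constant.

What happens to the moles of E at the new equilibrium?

increases

Adding inert gas at constant total pressure expands the volume and lowers every reacting partial pressure. With Δn_gas = 0 − 1 = -1, Q moves away from K toward the side with fewer gas moles, so the system shifts toward the side with more gas moles — to the left.
The net shift is to the left. E is a reactant, so its amount increases.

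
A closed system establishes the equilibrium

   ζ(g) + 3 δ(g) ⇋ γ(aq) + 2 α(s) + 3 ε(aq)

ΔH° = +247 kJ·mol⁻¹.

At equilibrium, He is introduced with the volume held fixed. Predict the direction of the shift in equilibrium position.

no shift

At constant volume, adding an inert gas leaves every reacting species' partial pressure unchanged, so Q is unchanged — no shift from this change.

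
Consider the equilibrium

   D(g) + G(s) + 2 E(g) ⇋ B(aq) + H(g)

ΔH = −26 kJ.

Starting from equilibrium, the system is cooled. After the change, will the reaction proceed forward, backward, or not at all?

The forward reaction is exothermic. Lowering T favours the exothermic direction — shift to the right.

right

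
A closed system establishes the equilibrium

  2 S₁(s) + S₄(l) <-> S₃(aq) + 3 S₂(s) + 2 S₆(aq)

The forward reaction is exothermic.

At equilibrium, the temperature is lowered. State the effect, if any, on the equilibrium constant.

increases

K depends on temperature via the van 't Hoff relation. The forward reaction is exothermic, so lowering T increases K.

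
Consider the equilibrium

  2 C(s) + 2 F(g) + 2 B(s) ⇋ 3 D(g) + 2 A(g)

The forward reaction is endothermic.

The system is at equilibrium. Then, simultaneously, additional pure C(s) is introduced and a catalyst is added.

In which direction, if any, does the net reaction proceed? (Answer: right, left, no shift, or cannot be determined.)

no shift

C is a pure solid; its activity is 1 regardless of amount, so Q is unaffected — no shift from this change.
A catalyst speeds both forward and reverse rates equally; it changes neither Q nor K — no shift from this change.
None of the changes alters Q relative to K, so there is no net shift.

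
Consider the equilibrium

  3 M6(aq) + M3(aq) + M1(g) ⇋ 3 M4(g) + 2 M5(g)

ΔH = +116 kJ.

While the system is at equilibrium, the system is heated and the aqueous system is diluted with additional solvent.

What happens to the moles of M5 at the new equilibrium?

cannot be determined

The forward reaction is endothermic. Raising T favours the endothermic direction — shift to the right.
Dilution lowers every aqueous concentration by the same factor. Δn_aq = 0 − 4 = -4, so the system shifts toward the side with more dissolved moles — to the left.
The two effects oppose each other, so the net shift — and hence the change in M5 — cannot be determined from the given information.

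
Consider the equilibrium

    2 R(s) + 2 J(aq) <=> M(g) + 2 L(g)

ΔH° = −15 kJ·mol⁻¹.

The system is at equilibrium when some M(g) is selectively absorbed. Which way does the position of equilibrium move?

Removing M (g), a product, drives the reaction to the right.

right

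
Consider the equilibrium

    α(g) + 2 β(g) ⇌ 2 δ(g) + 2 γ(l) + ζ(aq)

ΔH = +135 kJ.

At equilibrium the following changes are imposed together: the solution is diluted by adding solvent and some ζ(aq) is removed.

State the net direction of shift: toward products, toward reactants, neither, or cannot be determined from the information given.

Dilution lowers every aqueous concentration by the same factor. Δn_aq = 1 − 0 = +1, so the system shifts toward the side with more dissolved moles — to the right.
Removing ζ (aq), a product, drives the reaction to the right.
All effects act in the same direction — net shift to the right.

right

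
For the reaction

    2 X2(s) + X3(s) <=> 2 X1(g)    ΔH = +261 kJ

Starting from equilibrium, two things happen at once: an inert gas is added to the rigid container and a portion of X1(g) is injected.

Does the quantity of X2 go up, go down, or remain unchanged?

increases

At constant volume, adding an inert gas leaves every reacting species' partial pressure unchanged, so Q is unchanged — no shift from this change.
Adding X1 (g), a product, drives the reaction to the left.
The net shift is to the left. X2 is a reactant, so its amount increases.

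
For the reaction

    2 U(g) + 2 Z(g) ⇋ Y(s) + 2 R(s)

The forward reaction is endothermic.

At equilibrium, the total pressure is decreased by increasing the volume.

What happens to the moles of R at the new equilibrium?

Gas moles: reactants 4, products 0 (Δn_gas = -4). Expansion shifts the system toward the side with more moles of gas — to the left.
The net shift is to the left. R is a product, so its amount decreases.

decreases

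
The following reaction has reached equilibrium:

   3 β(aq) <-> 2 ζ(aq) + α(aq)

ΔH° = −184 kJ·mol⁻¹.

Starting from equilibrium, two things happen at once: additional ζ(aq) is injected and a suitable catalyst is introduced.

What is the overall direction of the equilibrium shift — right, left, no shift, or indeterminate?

left

Adding ζ (aq), a product, drives the reaction to the left.
A catalyst speeds both forward and reverse rates equally; it changes neither Q nor K — no shift from this change.
Only the nonzero effect(s) matter; the net shift is to the left.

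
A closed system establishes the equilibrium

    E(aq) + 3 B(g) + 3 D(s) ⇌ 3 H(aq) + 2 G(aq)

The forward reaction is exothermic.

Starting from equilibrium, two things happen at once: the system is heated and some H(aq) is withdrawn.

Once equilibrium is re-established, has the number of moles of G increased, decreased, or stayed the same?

cannot be determined

The forward reaction is exothermic. Raising T favours the endothermic direction — shift to the left.
Removing H (aq), a product, drives the reaction to the right.
The two effects oppose each other, so the net shift — and hence the change in G — cannot be determined from the given information.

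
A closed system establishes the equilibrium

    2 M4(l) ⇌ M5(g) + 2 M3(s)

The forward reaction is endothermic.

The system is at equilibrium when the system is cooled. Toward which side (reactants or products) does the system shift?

The forward reaction is endothermic. Lowering T favours the exothermic direction — shift to the left.

left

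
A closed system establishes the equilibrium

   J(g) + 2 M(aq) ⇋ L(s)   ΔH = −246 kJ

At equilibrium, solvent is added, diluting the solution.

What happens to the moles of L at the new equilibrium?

decreases

Dilution lowers every aqueous concentration by the same factor. Δn_aq = 0 − 2 = -2, so the system shifts toward the side with more dissolved moles — to the left.
The net shift is to the left. L is a product, so its amount decreases.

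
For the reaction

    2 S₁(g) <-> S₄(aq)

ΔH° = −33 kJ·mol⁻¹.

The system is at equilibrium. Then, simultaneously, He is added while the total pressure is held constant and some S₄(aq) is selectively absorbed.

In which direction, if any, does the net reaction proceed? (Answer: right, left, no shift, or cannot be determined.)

cannot be determined

Adding inert gas at constant total pressure expands the volume and lowers every reacting partial pressure. With Δn_gas = 0 − 2 = -2, Q moves away from K toward the side with fewer gas moles, so the system shifts toward the side with more gas moles — to the left.
Removing S₄ (aq), a product, drives the reaction to the right.
The individual effects push in opposite directions; without quantitative information the net direction cannot be determined.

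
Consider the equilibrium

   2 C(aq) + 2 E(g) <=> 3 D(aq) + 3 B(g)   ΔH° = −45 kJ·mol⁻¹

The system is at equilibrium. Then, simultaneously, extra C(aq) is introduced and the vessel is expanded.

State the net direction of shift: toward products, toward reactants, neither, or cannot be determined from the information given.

right

Adding C (aq), a reactant, drives the reaction to the right.
Gas moles: reactants 2, products 3 (Δn_gas = +1). Expansion shifts the system toward the side with more moles of gas — to the right.
All effects act in the same direction — net shift to the right.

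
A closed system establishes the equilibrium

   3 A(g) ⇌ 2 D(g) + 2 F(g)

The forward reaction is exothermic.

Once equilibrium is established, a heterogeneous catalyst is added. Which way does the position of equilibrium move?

no shift

A catalyst speeds both forward and reverse rates equally; it changes neither Q nor K — no shift from this change.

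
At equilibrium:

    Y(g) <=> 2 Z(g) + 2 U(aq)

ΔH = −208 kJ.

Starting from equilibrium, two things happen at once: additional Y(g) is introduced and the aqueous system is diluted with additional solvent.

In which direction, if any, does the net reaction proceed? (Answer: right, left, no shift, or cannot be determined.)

Adding Y (g), a reactant, drives the reaction to the right.
Dilution lowers every aqueous concentration by the same factor. Δn_aq = 2 − 0 = +2, so the system shifts toward the side with more dissolved moles — to the right.
All effects act in the same direction — net shift to the right.

right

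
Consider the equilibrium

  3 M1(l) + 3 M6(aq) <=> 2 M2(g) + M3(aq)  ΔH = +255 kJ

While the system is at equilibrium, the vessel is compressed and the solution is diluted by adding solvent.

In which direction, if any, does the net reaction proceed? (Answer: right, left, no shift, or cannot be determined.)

left

Gas moles: reactants 0, products 2 (Δn_gas = +2). Compression shifts the system toward the side with fewer moles of gas — to the left.
Dilution lowers every aqueous concentration by the same factor. Δn_aq = 1 − 3 = -2, so the system shifts toward the side with more dissolved moles — to the left.
All effects act in the same direction — net shift to the left.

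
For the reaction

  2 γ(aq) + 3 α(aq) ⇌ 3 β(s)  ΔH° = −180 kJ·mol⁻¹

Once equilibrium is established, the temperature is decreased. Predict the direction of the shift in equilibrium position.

The forward reaction is exothermic. Lowering T favours the exothermic direction — shift to the right.

right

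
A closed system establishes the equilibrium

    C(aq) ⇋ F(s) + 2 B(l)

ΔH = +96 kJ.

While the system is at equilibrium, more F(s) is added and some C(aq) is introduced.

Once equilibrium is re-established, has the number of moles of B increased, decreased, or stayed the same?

increases

F is a pure solid; its activity is 1 regardless of amount, so Q is unaffected — no shift from this change.
Adding C (aq), a reactant, drives the reaction to the right.
The net shift is to the right. B is a product, so its amount increases.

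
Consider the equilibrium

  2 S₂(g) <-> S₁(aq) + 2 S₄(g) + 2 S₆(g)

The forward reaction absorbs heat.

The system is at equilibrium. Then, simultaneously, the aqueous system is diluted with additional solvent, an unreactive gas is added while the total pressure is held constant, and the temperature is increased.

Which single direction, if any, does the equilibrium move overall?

right

Dilution lowers every aqueous concentration by the same factor. Δn_aq = 1 − 0 = +1, so the system shifts toward the side with more dissolved moles — to the right.
Adding inert gas at constant total pressure expands the volume and lowers every reacting partial pressure. With Δn_gas = 4 − 2 = +2, Q moves away from K toward the side with fewer gas moles, so the system shifts toward the side with more gas moles — to the right.
The forward reaction is endothermic. Raising T favours the endothermic direction — shift to the right.
All effects act in the same direction — net shift to the right.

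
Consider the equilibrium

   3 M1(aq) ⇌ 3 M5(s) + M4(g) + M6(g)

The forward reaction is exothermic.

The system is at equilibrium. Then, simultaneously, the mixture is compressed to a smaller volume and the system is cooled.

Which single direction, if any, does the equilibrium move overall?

cannot be determined

Gas moles: reactants 0, products 2 (Δn_gas = +2). Compression shifts the system toward the side with fewer moles of gas — to the left.
The forward reaction is exothermic. Lowering T favours the exothermic direction — shift to the right.
The individual effects push in opposite directions; without quantitative information the net direction cannot be determined.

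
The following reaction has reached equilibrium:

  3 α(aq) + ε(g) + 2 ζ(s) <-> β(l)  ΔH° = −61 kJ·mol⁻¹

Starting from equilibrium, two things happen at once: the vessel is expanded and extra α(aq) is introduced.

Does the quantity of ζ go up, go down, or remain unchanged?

cannot be determined

Gas moles: reactants 1, products 0 (Δn_gas = -1). Expansion shifts the system toward the side with more moles of gas — to the left.
Adding α (aq), a reactant, drives the reaction to the right.
The two effects oppose each other, so the net shift — and hence the change in ζ — cannot be determined from the given information.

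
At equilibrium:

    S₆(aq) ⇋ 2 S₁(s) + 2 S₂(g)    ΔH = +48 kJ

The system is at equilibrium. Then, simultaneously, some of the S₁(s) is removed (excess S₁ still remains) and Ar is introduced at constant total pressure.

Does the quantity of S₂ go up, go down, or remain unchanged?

S₁ is a pure solid; its activity is 1 regardless of amount, so Q is unaffected — no shift from this change.
Adding inert gas at constant total pressure expands the volume and lowers every reacting partial pressure. With Δn_gas = 2 − 0 = +2, Q moves away from K toward the side with fewer gas moles, so the system shifts toward the side with more gas moles — to the right.
The net shift is to the right. S₂ is a product, so its amount increases.

increases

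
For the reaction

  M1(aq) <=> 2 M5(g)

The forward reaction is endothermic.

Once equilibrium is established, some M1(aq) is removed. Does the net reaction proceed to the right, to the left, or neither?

left

Removing M1 (aq), a reactant, drives the reaction to the left.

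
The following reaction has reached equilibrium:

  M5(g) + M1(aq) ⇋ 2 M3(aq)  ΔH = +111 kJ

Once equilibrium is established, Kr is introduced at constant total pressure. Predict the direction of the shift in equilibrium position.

Adding inert gas at constant total pressure expands the volume and lowers every reacting partial pressure. With Δn_gas = 0 − 1 = -1, Q moves away from K toward the side with fewer gas moles, so the system shifts toward the side with more gas moles — to the left.

left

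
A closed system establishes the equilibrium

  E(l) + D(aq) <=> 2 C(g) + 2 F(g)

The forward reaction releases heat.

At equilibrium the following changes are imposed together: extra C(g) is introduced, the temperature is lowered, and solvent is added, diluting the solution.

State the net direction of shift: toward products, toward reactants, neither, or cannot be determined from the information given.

cannot be determined

Adding C (g), a product, drives the reaction to the left.
The forward reaction is exothermic. Lowering T favours the exothermic direction — shift to the right.
Dilution lowers every aqueous concentration by the same factor. Δn_aq = 0 − 1 = -1, so the system shifts toward the side with more dissolved moles — to the left.
The individual effects push in opposite directions; without quantitative information the net direction cannot be determined.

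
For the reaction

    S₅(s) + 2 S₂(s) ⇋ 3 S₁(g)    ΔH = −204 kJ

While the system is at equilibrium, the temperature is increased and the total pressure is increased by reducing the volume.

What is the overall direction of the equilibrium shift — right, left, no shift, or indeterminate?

left

The forward reaction is exothermic. Raising T favours the endothermic direction — shift to the left.
Gas moles: reactants 0, products 3 (Δn_gas = +3). Compression shifts the system toward the side with fewer moles of gas — to the left.
All effects act in the same direction — net shift to the left.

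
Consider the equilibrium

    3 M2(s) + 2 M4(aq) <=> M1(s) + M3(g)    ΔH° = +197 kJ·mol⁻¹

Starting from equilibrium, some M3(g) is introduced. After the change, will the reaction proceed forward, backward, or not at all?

Adding M3 (g), a product, drives the reaction to the left.

left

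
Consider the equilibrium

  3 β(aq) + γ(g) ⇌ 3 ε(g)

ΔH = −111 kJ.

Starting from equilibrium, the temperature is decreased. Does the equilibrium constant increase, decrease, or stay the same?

increases

K depends on temperature via the van 't Hoff relation. The forward reaction is exothermic, so lowering T increases K.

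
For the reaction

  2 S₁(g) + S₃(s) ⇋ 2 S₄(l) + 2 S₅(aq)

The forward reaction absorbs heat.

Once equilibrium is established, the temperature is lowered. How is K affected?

decreases

K depends on temperature via the van 't Hoff relation. The forward reaction is endothermic, so lowering T decreases K.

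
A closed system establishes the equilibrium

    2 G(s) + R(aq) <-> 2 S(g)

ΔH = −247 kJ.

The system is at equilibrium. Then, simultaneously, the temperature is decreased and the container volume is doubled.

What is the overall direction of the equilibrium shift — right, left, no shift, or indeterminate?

The forward reaction is exothermic. Lowering T favours the exothermic direction — shift to the right.
Gas moles: reactants 0, products 2 (Δn_gas = +2). Expansion shifts the system toward the side with more moles of gas — to the right.
All effects act in the same direction — net shift to the right.

right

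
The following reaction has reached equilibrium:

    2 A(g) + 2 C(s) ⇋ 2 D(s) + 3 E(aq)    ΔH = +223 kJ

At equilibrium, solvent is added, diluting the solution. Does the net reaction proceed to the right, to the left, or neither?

Dilution lowers every aqueous concentration by the same factor. Δn_aq = 3 − 0 = +3, so the system shifts toward the side with more dissolved moles — to the right.

right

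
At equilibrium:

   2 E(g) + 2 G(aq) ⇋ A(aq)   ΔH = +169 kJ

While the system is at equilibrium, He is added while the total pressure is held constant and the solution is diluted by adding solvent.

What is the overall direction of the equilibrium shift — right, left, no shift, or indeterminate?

Adding inert gas at constant total pressure expands the volume and lowers every reacting partial pressure. With Δn_gas = 0 − 2 = -2, Q moves away from K toward the side with fewer gas moles, so the system shifts toward the side with more gas moles — to the left.
Dilution lowers every aqueous concentration by the same factor. Δn_aq = 1 − 2 = -1, so the system shifts toward the side with more dissolved moles — to the left.
All effects act in the same direction — net shift to the left.

left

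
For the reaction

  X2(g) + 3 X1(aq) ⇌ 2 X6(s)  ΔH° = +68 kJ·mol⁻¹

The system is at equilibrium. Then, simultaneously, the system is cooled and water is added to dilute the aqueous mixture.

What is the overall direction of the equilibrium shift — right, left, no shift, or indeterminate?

left

The forward reaction is endothermic. Lowering T favours the exothermic direction — shift to the left.
Dilution lowers every aqueous concentration by the same factor. Δn_aq = 0 − 3 = -3, so the system shifts toward the side with more dissolved moles — to the left.
All effects act in the same direction — net shift to the left.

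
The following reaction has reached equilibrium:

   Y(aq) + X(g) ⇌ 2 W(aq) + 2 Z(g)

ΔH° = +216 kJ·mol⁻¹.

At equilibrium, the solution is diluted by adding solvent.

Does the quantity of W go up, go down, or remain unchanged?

increases

Dilution lowers every aqueous concentration by the same factor. Δn_aq = 2 − 1 = +1, so the system shifts toward the side with more dissolved moles — to the right.
The net shift is to the right. W is a product, so its amount increases.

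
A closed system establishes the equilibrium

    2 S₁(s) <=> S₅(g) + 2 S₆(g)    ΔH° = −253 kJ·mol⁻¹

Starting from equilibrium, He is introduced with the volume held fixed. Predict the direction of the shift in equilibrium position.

At constant volume, adding an inert gas leaves every reacting species' partial pressure unchanged, so Q is unchanged — no shift from this change.

no shift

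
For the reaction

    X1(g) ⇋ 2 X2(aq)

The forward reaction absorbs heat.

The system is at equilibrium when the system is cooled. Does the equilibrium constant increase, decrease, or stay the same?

decreases

K depends on temperature via the van 't Hoff relation. The forward reaction is endothermic, so lowering T decreases K.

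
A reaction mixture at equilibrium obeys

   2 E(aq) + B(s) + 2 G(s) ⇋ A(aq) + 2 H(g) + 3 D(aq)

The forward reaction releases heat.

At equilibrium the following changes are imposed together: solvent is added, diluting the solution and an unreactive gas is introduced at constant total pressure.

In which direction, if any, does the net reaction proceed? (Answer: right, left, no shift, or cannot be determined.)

right

Dilution lowers every aqueous concentration by the same factor. Δn_aq = 4 − 2 = +2, so the system shifts toward the side with more dissolved moles — to the right.
Adding inert gas at constant total pressure expands the volume and lowers every reacting partial pressure. With Δn_gas = 2 − 0 = +2, Q moves away from K toward the side with fewer gas moles, so the system shifts toward the side with more gas moles — to the right.
All effects act in the same direction — net shift to the right.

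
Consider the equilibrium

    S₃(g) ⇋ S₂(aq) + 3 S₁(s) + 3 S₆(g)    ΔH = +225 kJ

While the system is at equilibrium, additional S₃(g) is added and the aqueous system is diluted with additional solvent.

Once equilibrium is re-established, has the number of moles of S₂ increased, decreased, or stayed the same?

Adding S₃ (g), a reactant, drives the reaction to the right.
Dilution lowers every aqueous concentration by the same factor. Δn_aq = 1 − 0 = +1, so the system shifts toward the side with more dissolved moles — to the right.
The net shift is to the right. S₂ is a product, so its amount increases.

increases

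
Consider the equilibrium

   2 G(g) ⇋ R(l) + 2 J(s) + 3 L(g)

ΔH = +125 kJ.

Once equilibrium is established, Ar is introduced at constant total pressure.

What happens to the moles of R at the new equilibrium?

increases

Adding inert gas at constant total pressure expands the volume and lowers every reacting partial pressure. With Δn_gas = 3 − 2 = +1, Q moves away from K toward the side with fewer gas moles, so the system shifts toward the side with more gas moles — to the right.
The net shift is to the right. R is a product, so its amount increases.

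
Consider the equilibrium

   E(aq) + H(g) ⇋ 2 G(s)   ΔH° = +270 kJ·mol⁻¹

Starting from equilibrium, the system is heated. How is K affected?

K depends on temperature via the van 't Hoff relation. The forward reaction is endothermic, so raising T increases K.

increases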